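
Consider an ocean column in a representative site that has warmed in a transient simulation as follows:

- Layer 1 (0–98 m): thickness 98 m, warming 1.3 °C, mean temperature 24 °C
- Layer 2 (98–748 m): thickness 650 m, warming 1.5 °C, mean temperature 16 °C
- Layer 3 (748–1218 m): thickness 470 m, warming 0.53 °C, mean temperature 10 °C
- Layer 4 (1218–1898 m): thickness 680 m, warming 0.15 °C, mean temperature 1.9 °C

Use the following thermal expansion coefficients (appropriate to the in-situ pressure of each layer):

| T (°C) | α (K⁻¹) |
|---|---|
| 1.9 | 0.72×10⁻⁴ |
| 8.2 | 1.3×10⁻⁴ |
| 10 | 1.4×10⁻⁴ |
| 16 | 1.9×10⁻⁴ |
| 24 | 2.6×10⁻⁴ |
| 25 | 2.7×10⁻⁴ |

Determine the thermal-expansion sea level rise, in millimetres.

Layer 1 at 24 °C → α = 2.6×10⁻⁴ K⁻¹
Layer 2 at 16 °C → α = 1.9×10⁻⁴ K⁻¹
Layer 3 at 10 °C → α = 1.4×10⁻⁴ K⁻¹
Layer 4 at 1.9 °C → α = 0.72×10⁻⁴ K⁻¹
98 × 2.6×10⁻⁴ × 1.3 = 0.033124 m
Layer 2: 1.9×10⁻⁴ × 650 × 1.5 = 0.18525 m
470 × 0.53 × 1.4×10⁻⁴ = 0.034874 m
Layer 4: 680 × 0.72×10⁻⁴ × 0.15 = 0.007344 m
Δh = 0.033124 + 0.18525 + 0.034874 + 0.007344 = 0.260592 m ≈ 261 mm

Δh = 261 mm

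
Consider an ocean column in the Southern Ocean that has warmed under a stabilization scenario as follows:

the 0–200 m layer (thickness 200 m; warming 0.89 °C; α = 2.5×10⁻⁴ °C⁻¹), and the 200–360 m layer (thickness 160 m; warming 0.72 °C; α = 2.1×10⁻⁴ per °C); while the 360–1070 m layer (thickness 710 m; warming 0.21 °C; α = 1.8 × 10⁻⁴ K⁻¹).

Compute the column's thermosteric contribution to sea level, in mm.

0–200 m: 0.89 × 2.5×10⁻⁴ × 200 = 0.04450 m
0.72 × 2.1×10⁻⁴ × 160 = 0.024192 m
Layer 3: 1.8×10⁻⁴ × 0.21 × 710 = 0.026838 m
Δh = 0.04450 + 0.024192 + 0.026838 = 0.09553 m ≈ 95.5 mm

about 95.5 mm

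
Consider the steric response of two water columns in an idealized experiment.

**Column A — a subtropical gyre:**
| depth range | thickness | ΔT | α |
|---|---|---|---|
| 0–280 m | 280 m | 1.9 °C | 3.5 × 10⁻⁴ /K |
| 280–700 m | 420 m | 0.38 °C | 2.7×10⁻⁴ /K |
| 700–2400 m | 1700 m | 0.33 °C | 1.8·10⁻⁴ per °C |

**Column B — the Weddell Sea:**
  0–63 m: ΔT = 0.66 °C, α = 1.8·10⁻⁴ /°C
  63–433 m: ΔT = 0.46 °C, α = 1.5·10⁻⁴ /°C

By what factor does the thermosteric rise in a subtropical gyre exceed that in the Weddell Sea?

10.0

A Layer 1: 3.5×10⁻⁴ × 280 × 1.9 = 0.18620 m
A 280–700 m: 420 × 2.7×10⁻⁴ × 0.38 = 0.043092 m
A 1700 × 1.8×10⁻⁴ × 0.33 = 0.10098 m
A total: 0.330272 m
B Layer 1: 63 × 1.8×10⁻⁴ × 0.66 = 0.0074844 m
B 1.5×10⁻⁴ × 0.46 × 370 = 0.02553 m
B total: 0.0330144 m
Ratio: 0.330272 / 0.0330144 ≈ 10.00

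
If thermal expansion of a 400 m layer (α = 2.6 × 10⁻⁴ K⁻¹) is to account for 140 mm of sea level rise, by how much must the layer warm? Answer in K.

about 1.35 K

ΔT = Δh/(αH) = 0.14 / (2.6×10⁻⁴ × 400) ≈ 1.346 K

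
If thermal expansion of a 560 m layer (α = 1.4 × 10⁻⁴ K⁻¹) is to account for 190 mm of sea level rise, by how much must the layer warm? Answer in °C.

ΔT = Δh/(αH) = 0.19 / (1.4×10⁻⁴ × 560) ≈ 2.423 °C

ΔT ≈ 2.42 °C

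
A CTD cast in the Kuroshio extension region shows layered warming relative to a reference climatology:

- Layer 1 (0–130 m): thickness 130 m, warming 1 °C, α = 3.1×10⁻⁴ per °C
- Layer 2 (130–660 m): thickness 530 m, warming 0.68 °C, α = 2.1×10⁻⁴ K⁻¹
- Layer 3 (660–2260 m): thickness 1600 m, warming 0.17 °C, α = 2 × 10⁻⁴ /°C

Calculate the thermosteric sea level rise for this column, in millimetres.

3.1×10⁻⁴ × 130 × 1 = 0.04030 m
Layer 2: 0.68 × 2.1×10⁻⁴ × 530 = 0.075684 m
660–2260 m: 0.17 × 2×10⁻⁴ × 1600 = 0.05440 m
Δh = 0.04030 + 0.075684 + 0.05440 = 0.170384 m

Δh ≈ 170 mm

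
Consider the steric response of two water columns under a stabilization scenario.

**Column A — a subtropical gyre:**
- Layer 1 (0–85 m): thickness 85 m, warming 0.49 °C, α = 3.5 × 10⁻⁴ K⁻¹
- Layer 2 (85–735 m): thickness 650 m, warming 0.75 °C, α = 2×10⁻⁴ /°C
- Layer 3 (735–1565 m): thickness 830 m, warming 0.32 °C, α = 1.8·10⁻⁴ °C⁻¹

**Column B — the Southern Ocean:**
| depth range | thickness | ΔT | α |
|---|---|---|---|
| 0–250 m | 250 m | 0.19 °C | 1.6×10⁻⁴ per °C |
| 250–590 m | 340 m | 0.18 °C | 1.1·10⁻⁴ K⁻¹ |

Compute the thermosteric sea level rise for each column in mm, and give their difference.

A 0–85 m: 3.5×10⁻⁴ × 0.49 × 85 = 0.0145775 m
A 0.75 × 650 × 2×10⁻⁴ = 0.09750 m
A Layer 3: 830 × 0.32 × 1.8×10⁻⁴ = 0.047808 m
A total: 0.1598855 m
B 0–250 m: 0.19 × 1.6×10⁻⁴ × 250 = 0.00760 m
B 250–590 m: 0.18 × 1.1×10⁻⁴ × 340 = 0.006732 m
B total: 0.014332 m
Difference: 0.1598855 − 0.014332 = 0.1455535 m

Δh_A ≈ 160 mm, Δh_B ≈ 14.3 mm; difference ≈ 146 mm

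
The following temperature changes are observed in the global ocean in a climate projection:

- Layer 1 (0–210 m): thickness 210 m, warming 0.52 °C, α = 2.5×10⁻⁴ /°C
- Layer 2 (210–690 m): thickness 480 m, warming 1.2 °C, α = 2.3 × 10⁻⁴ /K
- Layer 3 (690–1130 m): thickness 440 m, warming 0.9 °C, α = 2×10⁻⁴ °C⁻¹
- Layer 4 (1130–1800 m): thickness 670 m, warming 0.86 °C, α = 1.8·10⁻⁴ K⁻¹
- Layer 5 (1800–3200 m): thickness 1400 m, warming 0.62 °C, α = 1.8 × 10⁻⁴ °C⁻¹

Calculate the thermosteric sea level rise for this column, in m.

0.499 m

Layer 1: 210 × 0.52 × 2.5×10⁻⁴ = 0.02730 m
1.2 × 480 × 2.3×10⁻⁴ = 0.13248 m
Layer 3: 0.9 × 440 × 2×10⁻⁴ = 0.07920 m
1.8×10⁻⁴ × 0.86 × 670 = 0.103716 m
1400 × 1.8×10⁻⁴ × 0.62 = 0.15624 m
Δh = 0.02730 + 0.13248 + 0.07920 + 0.103716 + 0.15624 = 0.498936 m ≈ 0.499 m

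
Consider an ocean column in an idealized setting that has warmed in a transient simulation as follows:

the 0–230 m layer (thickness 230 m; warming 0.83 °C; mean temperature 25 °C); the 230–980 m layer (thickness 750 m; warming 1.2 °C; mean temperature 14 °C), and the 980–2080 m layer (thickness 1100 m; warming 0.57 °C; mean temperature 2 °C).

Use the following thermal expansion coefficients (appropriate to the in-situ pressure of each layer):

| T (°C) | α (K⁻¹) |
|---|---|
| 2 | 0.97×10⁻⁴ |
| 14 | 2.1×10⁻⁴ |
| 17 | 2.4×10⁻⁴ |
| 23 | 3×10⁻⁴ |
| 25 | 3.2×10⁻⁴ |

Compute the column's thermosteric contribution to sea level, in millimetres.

Layer 1 at 25 °C → α = 3.2×10⁻⁴ K⁻¹
Layer 2 at 14 °C → α = 2.1×10⁻⁴ K⁻¹
Layer 3 at 2 °C → α = 0.97×10⁻⁴ K⁻¹
Layer 1: 230 × 3.2×10⁻⁴ × 0.83 = 0.061088 m
750 × 2.1×10⁻⁴ × 1.2 = 0.18900 m
980–2080 m: 0.57 × 1100 × 0.97×10⁻⁴ = 0.060819 m
Δh = 0.061088 + 0.18900 + 0.060819 = 0.310907 m

about 310 mm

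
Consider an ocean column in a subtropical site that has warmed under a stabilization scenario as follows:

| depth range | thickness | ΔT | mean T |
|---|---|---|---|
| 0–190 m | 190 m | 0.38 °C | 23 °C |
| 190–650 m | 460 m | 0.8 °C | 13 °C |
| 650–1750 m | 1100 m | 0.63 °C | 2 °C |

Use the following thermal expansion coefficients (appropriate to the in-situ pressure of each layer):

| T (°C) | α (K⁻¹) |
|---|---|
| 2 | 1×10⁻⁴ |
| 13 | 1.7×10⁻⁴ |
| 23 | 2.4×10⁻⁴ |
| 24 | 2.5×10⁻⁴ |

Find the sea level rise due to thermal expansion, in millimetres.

149 mm

Layer 1 at 23 °C → α = 2.4×10⁻⁴ K⁻¹
Layer 2 at 13 °C → α = 1.7×10⁻⁴ K⁻¹
Layer 3 at 2 °C → α = 1×10⁻⁴ K⁻¹
0–190 m: 0.38 × 190 × 2.4×10⁻⁴ = 0.017328 m
190–650 m: 460 × 0.8 × 1.7×10⁻⁴ = 0.06256 m
1100 × 1×10⁻⁴ × 0.63 = 0.06930 m
Δh = 0.017328 + 0.06256 + 0.06930 = 0.149188 m ≈ 149 mm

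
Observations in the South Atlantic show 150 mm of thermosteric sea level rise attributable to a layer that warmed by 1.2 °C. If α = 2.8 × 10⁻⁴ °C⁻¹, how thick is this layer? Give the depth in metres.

H = Δh/(αΔT) = 0.15 / (2.8×10⁻⁴ × 1.2) ≈ 446.4 m

446 m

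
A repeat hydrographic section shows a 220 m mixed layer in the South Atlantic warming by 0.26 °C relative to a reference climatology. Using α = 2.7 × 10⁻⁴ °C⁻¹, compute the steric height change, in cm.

about 1.54 cm

Δh = αΔT·H = 2.7×10⁻⁴ × 0.26 × 220 = 0.015444 m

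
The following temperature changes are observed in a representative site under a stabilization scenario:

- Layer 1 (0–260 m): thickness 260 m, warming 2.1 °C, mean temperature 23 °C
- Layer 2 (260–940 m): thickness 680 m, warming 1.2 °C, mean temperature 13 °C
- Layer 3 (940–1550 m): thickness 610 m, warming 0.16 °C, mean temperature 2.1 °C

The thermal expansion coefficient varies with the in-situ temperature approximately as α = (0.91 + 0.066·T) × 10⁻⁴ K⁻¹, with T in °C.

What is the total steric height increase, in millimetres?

Layer 1: α = (0.91 + 0.066×23)×10⁻⁴ = 2.428×10⁻⁴ K⁻¹
Layer 2: α = (0.91 + 0.066×13)×10⁻⁴ = 1.768×10⁻⁴ K⁻¹
Layer 3: α = (0.91 + 0.066×2.1)×10⁻⁴ = 1.0486×10⁻⁴ K⁻¹
260 × 2.1 × 2.428×10⁻⁴ = 0.1325688 m
260–940 m: 1.2 × 1.768×10⁻⁴ × 680 = 0.1442688 m
Layer 3: 610 × 1.0486×10⁻⁴ × 0.16 = 0.010234336 m
Δh = 0.1325688 + 0.1442688 + 0.010234336 = 0.287071936 m ≈ 287 mm

287 mm of thermosteric rise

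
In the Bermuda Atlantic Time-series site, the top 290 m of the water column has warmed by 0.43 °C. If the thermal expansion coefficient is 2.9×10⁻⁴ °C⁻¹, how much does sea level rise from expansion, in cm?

Δh = αΔT·H = 2.9×10⁻⁴ × 0.43 × 290 = 0.036163 m

Δh = 3.62 cm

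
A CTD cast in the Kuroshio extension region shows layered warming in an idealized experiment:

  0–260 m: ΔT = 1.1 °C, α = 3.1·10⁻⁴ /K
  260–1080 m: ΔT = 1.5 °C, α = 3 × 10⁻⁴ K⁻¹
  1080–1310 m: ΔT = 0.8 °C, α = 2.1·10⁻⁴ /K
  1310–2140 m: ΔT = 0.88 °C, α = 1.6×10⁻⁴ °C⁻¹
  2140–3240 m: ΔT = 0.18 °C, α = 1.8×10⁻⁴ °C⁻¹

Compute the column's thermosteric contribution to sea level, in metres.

3.1×10⁻⁴ × 1.1 × 260 = 0.08866 m
260–1080 m: 3×10⁻⁴ × 820 × 1.5 = 0.36900 m
1080–1310 m: 230 × 2.1×10⁻⁴ × 0.8 = 0.03864 m
830 × 1.6×10⁻⁴ × 0.88 = 0.116864 m
Layer 5: 1.8×10⁻⁴ × 1100 × 0.18 = 0.03564 m
Δh = 0.08866 + 0.36900 + 0.03864 + 0.116864 + 0.03564 = 0.648804 m

about 0.649 m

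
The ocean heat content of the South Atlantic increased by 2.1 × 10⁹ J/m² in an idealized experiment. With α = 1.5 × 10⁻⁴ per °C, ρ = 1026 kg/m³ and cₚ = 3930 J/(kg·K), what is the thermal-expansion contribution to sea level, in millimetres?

Δh = αQ/(ρcₚ) = 1.5×10⁻⁴ × 2.1×10⁹ / (1026 × 3930) ≈ 0.078122 m

Δh ≈ 78.1 mm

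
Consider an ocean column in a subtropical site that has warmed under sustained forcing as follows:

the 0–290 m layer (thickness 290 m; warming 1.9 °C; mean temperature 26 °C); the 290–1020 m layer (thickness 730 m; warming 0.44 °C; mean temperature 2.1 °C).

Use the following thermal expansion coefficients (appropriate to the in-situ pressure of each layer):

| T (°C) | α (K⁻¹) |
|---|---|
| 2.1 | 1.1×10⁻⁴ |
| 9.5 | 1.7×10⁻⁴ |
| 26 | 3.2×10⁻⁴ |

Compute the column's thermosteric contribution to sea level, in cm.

Δh ≈ 21 cm

Layer 1 at 26 °C → α = 3.2×10⁻⁴ K⁻¹
Layer 2 at 2.1 °C → α = 1.1×10⁻⁴ K⁻¹
3.2×10⁻⁴ × 1.9 × 290 = 0.17632 m
Layer 2: 1.1×10⁻⁴ × 730 × 0.44 = 0.035332 m
Δh = 0.17632 + 0.035332 = 0.211652 m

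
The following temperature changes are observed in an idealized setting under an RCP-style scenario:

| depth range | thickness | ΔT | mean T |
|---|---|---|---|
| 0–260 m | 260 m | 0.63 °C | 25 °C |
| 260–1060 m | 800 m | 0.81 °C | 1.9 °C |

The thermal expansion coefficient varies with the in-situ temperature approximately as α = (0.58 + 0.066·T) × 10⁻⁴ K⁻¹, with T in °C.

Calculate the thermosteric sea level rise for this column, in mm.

Layer 1: α = (0.58 + 0.066×25)×10⁻⁴ = 2.23×10⁻⁴ K⁻¹
Layer 2: α = (0.58 + 0.066×1.9)×10⁻⁴ = 0.7054×10⁻⁴ K⁻¹
0–260 m: 260 × 0.63 × 2.23×10⁻⁴ = 0.0365274 m
Layer 2: 0.81 × 0.7054×10⁻⁴ × 800 = 0.04570992 m
Δh = 0.0365274 + 0.04570992 = 0.08223732 m

about 82.2 mm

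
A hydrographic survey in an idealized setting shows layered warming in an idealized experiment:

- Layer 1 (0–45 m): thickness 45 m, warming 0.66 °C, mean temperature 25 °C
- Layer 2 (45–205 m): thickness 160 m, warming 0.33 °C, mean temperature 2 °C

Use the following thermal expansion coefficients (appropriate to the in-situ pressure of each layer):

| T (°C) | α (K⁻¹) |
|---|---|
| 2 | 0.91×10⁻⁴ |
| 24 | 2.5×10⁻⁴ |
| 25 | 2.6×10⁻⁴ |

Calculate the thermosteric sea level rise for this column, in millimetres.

Layer 1 at 25 °C → α = 2.6×10⁻⁴ K⁻¹
Layer 2 at 2 °C → α = 0.91×10⁻⁴ K⁻¹
0–45 m: 45 × 0.66 × 2.6×10⁻⁴ = 0.007722 m
45–205 m: 0.91×10⁻⁴ × 0.33 × 160 = 0.0048048 m
Δh = 0.007722 + 0.0048048 = 0.0125268 m

12.5 mm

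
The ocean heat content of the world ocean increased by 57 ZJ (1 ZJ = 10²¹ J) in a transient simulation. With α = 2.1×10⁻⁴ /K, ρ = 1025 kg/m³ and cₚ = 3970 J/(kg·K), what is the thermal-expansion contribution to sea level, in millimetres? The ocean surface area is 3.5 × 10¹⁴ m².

Per unit area: Q = 57×10²¹ / (3.5×10¹⁴) ≈ 1.629×10⁸ J/m²
Δh = αQ/(ρcₚ) = 2.1×10⁻⁴ × 1.629×10⁸ / (1025 × 3970) ≈ 0.0084067 m

8.4 mm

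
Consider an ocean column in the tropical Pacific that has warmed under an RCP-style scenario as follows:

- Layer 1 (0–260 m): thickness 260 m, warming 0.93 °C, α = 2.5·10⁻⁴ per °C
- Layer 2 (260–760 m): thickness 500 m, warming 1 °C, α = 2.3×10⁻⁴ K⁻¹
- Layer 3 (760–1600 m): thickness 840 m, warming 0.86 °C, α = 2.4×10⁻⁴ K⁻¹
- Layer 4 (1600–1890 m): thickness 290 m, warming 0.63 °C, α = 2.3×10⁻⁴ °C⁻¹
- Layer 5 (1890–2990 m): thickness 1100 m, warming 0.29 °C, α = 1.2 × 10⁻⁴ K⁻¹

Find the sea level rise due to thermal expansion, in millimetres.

Layer 1: 0.93 × 260 × 2.5×10⁻⁴ = 0.06045 m
260–760 m: 1 × 2.3×10⁻⁴ × 500 = 0.11500 m
0.86 × 2.4×10⁻⁴ × 840 = 0.173376 m
1600–1890 m: 0.63 × 2.3×10⁻⁴ × 290 = 0.042021 m
1890–2990 m: 1100 × 0.29 × 1.2×10⁻⁴ = 0.03828 m
Δh = 0.06045 + 0.11500 + 0.173376 + 0.042021 + 0.03828 = 0.429127 m

Δh ≈ 429 mm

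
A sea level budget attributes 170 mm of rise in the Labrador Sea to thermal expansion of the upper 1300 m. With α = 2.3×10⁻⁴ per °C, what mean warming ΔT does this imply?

ΔT ≈ 0.57 K

ΔT = Δh/(αH) = 0.17 / (2.3×10⁻⁴ × 1300) ≈ 0.5686 K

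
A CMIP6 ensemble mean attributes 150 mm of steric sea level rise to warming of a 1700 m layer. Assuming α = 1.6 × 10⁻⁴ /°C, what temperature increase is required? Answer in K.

ΔT = Δh/(αH) = 0.15 / (1.6×10⁻⁴ × 1700) ≈ 0.5515 K

about 0.55 K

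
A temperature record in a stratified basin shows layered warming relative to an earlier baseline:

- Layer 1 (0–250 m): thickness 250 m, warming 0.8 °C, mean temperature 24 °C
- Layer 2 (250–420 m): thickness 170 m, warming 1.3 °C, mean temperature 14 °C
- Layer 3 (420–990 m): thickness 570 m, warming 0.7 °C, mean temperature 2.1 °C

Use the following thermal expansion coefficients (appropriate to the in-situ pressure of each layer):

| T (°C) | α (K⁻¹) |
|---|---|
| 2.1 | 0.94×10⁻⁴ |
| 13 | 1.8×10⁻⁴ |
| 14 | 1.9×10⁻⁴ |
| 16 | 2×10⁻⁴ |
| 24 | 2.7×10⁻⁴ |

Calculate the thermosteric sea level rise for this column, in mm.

Δh ≈ 130 mm

Layer 1 at 24 °C → α = 2.7×10⁻⁴ K⁻¹
Layer 2 at 14 °C → α = 1.9×10⁻⁴ K⁻¹
Layer 3 at 2.1 °C → α = 0.94×10⁻⁴ K⁻¹
0.8 × 2.7×10⁻⁴ × 250 = 0.05400 m
Layer 2: 170 × 1.3 × 1.9×10⁻⁴ = 0.04199 m
420–990 m: 0.7 × 570 × 0.94×10⁻⁴ = 0.037506 m
Δh = 0.05400 + 0.04199 + 0.037506 = 0.133496 m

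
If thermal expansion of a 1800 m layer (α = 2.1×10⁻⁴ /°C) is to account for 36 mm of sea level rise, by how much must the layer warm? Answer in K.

ΔT = Δh/(αH) = 0.036 / (2.1×10⁻⁴ × 1800) ≈ 0.09524 K

about 0.0952 K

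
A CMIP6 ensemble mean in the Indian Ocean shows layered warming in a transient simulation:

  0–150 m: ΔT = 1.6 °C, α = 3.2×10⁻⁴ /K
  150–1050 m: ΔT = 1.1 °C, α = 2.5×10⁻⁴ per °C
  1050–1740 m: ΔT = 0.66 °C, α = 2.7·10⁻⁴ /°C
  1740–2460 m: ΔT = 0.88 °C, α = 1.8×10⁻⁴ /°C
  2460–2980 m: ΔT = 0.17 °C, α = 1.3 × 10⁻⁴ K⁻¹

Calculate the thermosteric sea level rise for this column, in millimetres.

0–150 m: 3.2×10⁻⁴ × 150 × 1.6 = 0.07680 m
1.1 × 900 × 2.5×10⁻⁴ = 0.24750 m
690 × 0.66 × 2.7×10⁻⁴ = 0.122958 m
720 × 0.88 × 1.8×10⁻⁴ = 0.114048 m
2460–2980 m: 520 × 1.3×10⁻⁴ × 0.17 = 0.011492 m
Δh = 0.07680 + 0.24750 + 0.122958 + 0.114048 + 0.011492 = 0.572798 m ≈ 573 mm

573 mm of thermosteric rise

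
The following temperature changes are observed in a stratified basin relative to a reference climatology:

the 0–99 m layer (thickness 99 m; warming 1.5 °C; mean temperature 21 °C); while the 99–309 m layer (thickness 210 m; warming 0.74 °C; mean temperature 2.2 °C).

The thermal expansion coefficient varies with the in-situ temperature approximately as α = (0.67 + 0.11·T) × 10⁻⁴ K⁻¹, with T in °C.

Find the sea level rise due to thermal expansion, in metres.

0.0584 m of thermosteric rise

Layer 1: α = (0.67 + 0.11×21)×10⁻⁴ = 2.98×10⁻⁴ K⁻¹
Layer 2: α = (0.67 + 0.11×2.2)×10⁻⁴ = 0.912×10⁻⁴ K⁻¹
0–99 m: 2.98×10⁻⁴ × 1.5 × 99 = 0.044253 m
Layer 2: 0.74 × 210 × 0.912×10⁻⁴ = 0.01417248 m
Δh = 0.044253 + 0.01417248 = 0.05842548 m ≈ 0.0584 m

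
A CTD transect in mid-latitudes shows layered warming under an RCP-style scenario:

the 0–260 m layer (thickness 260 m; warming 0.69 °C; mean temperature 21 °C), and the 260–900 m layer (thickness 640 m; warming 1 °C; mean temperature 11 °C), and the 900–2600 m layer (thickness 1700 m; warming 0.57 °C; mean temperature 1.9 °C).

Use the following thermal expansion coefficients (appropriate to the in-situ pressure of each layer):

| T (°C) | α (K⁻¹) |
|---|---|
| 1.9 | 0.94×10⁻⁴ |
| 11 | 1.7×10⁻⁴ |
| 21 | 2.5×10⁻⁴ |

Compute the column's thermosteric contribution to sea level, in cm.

24 cm

Layer 1 at 21 °C → α = 2.5×10⁻⁴ K⁻¹
Layer 2 at 11 °C → α = 1.7×10⁻⁴ K⁻¹
Layer 3 at 1.9 °C → α = 0.94×10⁻⁴ K⁻¹
Layer 1: 0.69 × 2.5×10⁻⁴ × 260 = 0.04485 m
260–900 m: 1 × 640 × 1.7×10⁻⁴ = 0.10880 m
1700 × 0.94×10⁻⁴ × 0.57 = 0.091086 m
Δh = 0.04485 + 0.10880 + 0.091086 = 0.244736 m ≈ 24 cm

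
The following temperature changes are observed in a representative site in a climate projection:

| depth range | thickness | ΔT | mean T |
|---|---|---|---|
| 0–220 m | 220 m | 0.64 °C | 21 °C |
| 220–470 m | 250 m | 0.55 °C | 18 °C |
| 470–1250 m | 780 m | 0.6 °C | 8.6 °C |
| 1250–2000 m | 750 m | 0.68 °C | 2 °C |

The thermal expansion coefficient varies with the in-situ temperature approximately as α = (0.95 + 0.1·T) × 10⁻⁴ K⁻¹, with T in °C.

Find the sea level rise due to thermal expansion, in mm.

Layer 1: α = (0.95 + 0.1×21)×10⁻⁴ = 3.05×10⁻⁴ K⁻¹
Layer 2: α = (0.95 + 0.1×18)×10⁻⁴ = 2.75×10⁻⁴ K⁻¹
Layer 3: α = (0.95 + 0.1×8.6)×10⁻⁴ = 1.81×10⁻⁴ K⁻¹
Layer 4: α = (0.95 + 0.1×2)×10⁻⁴ = 1.15×10⁻⁴ K⁻¹
Layer 1: 3.05×10⁻⁴ × 220 × 0.64 = 0.042944 m
220–470 m: 0.55 × 250 × 2.75×10⁻⁴ = 0.0378125 m
470–1250 m: 1.81×10⁻⁴ × 0.6 × 780 = 0.084708 m
1.15×10⁻⁴ × 0.68 × 750 = 0.05865 m
Δh = 0.042944 + 0.0378125 + 0.084708 + 0.05865 = 0.2241145 m ≈ 224 mm

about 224 mm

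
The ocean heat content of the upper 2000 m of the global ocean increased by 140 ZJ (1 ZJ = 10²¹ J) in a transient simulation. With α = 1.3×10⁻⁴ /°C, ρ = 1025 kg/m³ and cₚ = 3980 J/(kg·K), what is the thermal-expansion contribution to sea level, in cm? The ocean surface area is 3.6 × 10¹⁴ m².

1.24 cm

Per unit area: Q = 140×10²¹ / (3.6×10¹⁴) ≈ 3.889×10⁸ J/m²
Δh = αQ/(ρcₚ) = 1.3×10⁻⁴ × 3.889×10⁸ / (1025 × 3980) ≈ 0.012393 m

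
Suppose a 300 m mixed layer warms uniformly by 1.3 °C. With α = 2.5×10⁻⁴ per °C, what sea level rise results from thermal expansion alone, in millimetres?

about 97.5 mm

Δh = αΔT·H = 2.5×10⁻⁴ × 1.3 × 300 = 0.09750 m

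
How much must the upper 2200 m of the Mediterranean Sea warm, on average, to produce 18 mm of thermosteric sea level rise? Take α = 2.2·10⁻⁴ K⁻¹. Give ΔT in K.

about 0.037 K

ΔT = Δh/(αH) = 0.018 / (2.2×10⁻⁴ × 2200) ≈ 0.03719 K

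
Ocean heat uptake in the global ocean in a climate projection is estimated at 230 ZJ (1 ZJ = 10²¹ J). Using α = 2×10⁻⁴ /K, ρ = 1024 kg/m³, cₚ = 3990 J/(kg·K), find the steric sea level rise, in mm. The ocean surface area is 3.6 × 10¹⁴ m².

31.3 mm

Per unit area: Q = 230×10²¹ / (3.6×10¹⁴) ≈ 6.389×10⁸ J/m²
Δh = αQ/(ρcₚ) = 2×10⁻⁴ × 6.389×10⁸ / (1024 × 3990) ≈ 0.031274 m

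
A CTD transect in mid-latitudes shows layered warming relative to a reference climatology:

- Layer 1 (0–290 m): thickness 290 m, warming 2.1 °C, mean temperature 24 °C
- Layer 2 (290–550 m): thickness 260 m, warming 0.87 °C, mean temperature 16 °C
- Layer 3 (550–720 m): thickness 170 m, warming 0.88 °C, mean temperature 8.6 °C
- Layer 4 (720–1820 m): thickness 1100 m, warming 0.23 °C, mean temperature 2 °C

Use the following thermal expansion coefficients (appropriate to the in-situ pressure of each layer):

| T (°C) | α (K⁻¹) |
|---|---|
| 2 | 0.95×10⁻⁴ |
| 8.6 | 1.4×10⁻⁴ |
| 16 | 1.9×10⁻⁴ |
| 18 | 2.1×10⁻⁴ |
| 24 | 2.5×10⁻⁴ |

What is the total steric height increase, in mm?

about 240 mm

Layer 1 at 24 °C → α = 2.5×10⁻⁴ K⁻¹
Layer 2 at 16 °C → α = 1.9×10⁻⁴ K⁻¹
Layer 3 at 8.6 °C → α = 1.4×10⁻⁴ K⁻¹
Layer 4 at 2 °C → α = 0.95×10⁻⁴ K⁻¹
Layer 1: 290 × 2.1 × 2.5×10⁻⁴ = 0.15225 m
1.9×10⁻⁴ × 260 × 0.87 = 0.042978 m
550–720 m: 170 × 1.4×10⁻⁴ × 0.88 = 0.020944 m
720–1820 m: 0.95×10⁻⁴ × 0.23 × 1100 = 0.024035 m
Δh = 0.15225 + 0.042978 + 0.020944 + 0.024035 = 0.240207 m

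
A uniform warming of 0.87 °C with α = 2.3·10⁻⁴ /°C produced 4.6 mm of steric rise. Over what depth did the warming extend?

about 23.0 m

H = Δh/(αΔT) = 0.0046 / (2.3×10⁻⁴ × 0.87) ≈ 22.99 m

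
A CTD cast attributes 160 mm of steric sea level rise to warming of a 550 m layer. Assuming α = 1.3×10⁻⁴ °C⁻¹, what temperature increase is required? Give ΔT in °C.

ΔT ≈ 2.24 °C

ΔT = Δh/(αH) = 0.16 / (1.3×10⁻⁴ × 550) ≈ 2.238 °C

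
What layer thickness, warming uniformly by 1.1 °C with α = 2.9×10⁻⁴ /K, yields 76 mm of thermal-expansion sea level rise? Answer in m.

H = Δh/(αΔT) = 0.076 / (2.9×10⁻⁴ × 1.1) ≈ 238.2 m

about 238 m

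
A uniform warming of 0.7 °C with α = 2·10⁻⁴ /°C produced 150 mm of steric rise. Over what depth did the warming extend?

about 1070 m

H = Δh/(αΔT) = 0.15 / (2×10⁻⁴ × 0.7) ≈ 1071 m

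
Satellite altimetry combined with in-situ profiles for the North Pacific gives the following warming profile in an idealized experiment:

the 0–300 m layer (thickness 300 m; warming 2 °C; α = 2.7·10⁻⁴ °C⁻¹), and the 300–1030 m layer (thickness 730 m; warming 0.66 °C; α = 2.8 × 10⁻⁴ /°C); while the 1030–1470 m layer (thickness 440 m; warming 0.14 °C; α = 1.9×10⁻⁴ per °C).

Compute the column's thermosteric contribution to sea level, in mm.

Δh = 309 mm

Layer 1: 300 × 2.7×10⁻⁴ × 2 = 0.16200 m
300–1030 m: 0.66 × 2.8×10⁻⁴ × 730 = 0.134904 m
1030–1470 m: 1.9×10⁻⁴ × 0.14 × 440 = 0.011704 m
Δh = 0.16200 + 0.134904 + 0.011704 = 0.308608 m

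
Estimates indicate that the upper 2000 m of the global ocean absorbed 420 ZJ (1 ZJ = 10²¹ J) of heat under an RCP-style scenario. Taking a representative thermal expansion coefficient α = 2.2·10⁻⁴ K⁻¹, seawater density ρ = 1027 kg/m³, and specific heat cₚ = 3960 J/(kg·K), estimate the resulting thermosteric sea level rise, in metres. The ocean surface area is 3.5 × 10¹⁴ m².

Δh = 0.0649 m

Per unit area: Q = 420×10²¹ / (3.5×10¹⁴) = 1.2×10⁹ J/m²
Δh = αQ/(ρcₚ) = 2.2×10⁻⁴ × 1.2×10⁹ / (1027 × 3960) ≈ 0.064914 m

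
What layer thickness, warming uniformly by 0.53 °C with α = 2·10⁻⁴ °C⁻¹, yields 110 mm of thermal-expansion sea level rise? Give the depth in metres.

1040 m

H = Δh/(αΔT) = 0.11 / (2×10⁻⁴ × 0.53) ≈ 1038 m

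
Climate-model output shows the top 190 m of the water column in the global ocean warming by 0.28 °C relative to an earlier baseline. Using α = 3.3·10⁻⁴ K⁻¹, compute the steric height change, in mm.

Δh = αΔT·H = 3.3×10⁻⁴ × 0.28 × 190 = 0.017556 m

Δh ≈ 18 mm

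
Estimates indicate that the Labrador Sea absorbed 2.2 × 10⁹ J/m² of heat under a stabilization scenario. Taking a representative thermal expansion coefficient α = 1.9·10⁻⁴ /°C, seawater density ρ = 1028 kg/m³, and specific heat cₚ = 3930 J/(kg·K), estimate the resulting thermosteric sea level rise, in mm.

Δh = αQ/(ρcₚ) = 1.9×10⁻⁴ × 2.2×10⁹ / (1028 × 3930) ≈ 0.10346 m

Δh ≈ 103 mm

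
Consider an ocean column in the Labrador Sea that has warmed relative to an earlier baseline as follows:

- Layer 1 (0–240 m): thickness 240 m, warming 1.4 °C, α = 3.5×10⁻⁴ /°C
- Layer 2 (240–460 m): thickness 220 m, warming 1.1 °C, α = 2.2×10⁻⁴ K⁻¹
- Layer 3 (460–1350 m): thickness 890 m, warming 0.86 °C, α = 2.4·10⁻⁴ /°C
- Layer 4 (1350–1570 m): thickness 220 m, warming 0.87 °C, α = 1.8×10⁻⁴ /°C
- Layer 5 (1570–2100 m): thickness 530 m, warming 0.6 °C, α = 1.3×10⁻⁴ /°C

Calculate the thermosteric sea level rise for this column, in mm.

430 mm of thermosteric rise

Layer 1: 240 × 3.5×10⁻⁴ × 1.4 = 0.11760 m
Layer 2: 220 × 1.1 × 2.2×10⁻⁴ = 0.05324 m
2.4×10⁻⁴ × 0.86 × 890 = 0.183696 m
Layer 4: 220 × 0.87 × 1.8×10⁻⁴ = 0.034452 m
0.6 × 1.3×10⁻⁴ × 530 = 0.04134 m
Δh = 0.11760 + 0.05324 + 0.183696 + 0.034452 + 0.04134 = 0.430328 m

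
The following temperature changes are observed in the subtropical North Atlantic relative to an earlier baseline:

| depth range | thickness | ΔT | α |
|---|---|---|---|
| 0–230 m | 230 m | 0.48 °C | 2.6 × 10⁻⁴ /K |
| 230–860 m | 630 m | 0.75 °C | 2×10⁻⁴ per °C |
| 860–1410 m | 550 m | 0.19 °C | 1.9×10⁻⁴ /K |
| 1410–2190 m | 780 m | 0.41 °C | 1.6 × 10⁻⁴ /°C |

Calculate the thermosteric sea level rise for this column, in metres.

Δh ≈ 0.194 m

0–230 m: 230 × 2.6×10⁻⁴ × 0.48 = 0.028704 m
2×10⁻⁴ × 0.75 × 630 = 0.09450 m
0.19 × 550 × 1.9×10⁻⁴ = 0.019855 m
Layer 4: 1.6×10⁻⁴ × 0.41 × 780 = 0.051168 m
Δh = 0.028704 + 0.09450 + 0.019855 + 0.051168 = 0.194227 m ≈ 0.194 m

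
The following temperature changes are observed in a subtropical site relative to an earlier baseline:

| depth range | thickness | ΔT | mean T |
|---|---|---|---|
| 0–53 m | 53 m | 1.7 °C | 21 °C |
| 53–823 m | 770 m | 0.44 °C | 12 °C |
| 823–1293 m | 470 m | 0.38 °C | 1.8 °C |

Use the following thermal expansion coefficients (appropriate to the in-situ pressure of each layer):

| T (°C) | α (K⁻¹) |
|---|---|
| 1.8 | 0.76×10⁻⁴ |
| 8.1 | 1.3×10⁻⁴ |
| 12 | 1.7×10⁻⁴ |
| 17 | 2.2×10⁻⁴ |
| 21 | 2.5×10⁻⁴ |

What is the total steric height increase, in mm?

Layer 1 at 21 °C → α = 2.5×10⁻⁴ K⁻¹
Layer 2 at 12 °C → α = 1.7×10⁻⁴ K⁻¹
Layer 3 at 1.8 °C → α = 0.76×10⁻⁴ K⁻¹
2.5×10⁻⁴ × 1.7 × 53 = 0.022525 m
53–823 m: 1.7×10⁻⁴ × 0.44 × 770 = 0.057596 m
Layer 3: 0.38 × 470 × 0.76×10⁻⁴ = 0.0135736 m
Δh = 0.022525 + 0.057596 + 0.0135736 = 0.0936946 m

93.7 mm of thermosteric rise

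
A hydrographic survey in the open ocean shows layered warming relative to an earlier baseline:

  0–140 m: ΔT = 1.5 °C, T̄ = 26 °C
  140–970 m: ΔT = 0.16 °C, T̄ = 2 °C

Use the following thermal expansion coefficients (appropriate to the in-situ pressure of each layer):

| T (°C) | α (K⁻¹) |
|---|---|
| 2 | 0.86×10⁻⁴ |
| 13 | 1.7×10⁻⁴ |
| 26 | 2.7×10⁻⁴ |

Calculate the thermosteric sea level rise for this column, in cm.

6.81 cm

Layer 1 at 26 °C → α = 2.7×10⁻⁴ K⁻¹
Layer 2 at 2 °C → α = 0.86×10⁻⁴ K⁻¹
140 × 2.7×10⁻⁴ × 1.5 = 0.05670 m
Layer 2: 0.86×10⁻⁴ × 0.16 × 830 = 0.0114208 m
Δh = 0.05670 + 0.0114208 = 0.0681208 m ≈ 6.81 cm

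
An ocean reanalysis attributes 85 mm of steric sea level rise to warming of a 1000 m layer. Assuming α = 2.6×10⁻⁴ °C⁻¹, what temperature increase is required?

0.33 K

ΔT = Δh/(αH) = 0.085 / (2.6×10⁻⁴ × 1000) ≈ 0.3269 K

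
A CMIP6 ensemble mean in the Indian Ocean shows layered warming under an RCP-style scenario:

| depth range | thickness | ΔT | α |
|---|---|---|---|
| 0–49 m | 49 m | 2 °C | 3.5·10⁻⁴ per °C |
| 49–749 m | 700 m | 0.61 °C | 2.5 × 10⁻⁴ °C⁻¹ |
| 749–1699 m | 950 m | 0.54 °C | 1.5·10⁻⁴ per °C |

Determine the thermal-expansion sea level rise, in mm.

Δh ≈ 220 mm

0–49 m: 3.5×10⁻⁴ × 49 × 2 = 0.03430 m
49–749 m: 700 × 2.5×10⁻⁴ × 0.61 = 0.10675 m
0.54 × 1.5×10⁻⁴ × 950 = 0.07695 m
Δh = 0.03430 + 0.10675 + 0.07695 = 0.21800 m ≈ 220 mm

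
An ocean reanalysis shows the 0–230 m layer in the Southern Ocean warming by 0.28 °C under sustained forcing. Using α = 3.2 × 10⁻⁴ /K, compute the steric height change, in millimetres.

Δh = αΔT·H = 3.2×10⁻⁴ × 0.28 × 230 = 0.020608 m

about 20.6 mm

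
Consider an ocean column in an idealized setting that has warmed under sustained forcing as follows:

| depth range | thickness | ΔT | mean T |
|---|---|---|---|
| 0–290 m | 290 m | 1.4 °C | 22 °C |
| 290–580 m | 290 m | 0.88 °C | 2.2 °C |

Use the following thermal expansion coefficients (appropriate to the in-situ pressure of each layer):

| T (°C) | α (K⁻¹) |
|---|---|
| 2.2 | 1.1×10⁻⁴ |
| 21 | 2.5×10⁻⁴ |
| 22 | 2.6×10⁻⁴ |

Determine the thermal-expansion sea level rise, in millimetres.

about 134 mm

Layer 1 at 22 °C → α = 2.6×10⁻⁴ K⁻¹
Layer 2 at 2.2 °C → α = 1.1×10⁻⁴ K⁻¹
1.4 × 290 × 2.6×10⁻⁴ = 0.10556 m
290–580 m: 290 × 0.88 × 1.1×10⁻⁴ = 0.028072 m
Δh = 0.10556 + 0.028072 = 0.133632 m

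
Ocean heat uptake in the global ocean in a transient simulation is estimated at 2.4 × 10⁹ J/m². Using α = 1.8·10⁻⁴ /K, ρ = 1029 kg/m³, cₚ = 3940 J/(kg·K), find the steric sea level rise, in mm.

Δh = αQ/(ρcₚ) = 1.8×10⁻⁴ × 2.4×10⁹ / (1029 × 3940) ≈ 0.10655 m

Δh = 107 mm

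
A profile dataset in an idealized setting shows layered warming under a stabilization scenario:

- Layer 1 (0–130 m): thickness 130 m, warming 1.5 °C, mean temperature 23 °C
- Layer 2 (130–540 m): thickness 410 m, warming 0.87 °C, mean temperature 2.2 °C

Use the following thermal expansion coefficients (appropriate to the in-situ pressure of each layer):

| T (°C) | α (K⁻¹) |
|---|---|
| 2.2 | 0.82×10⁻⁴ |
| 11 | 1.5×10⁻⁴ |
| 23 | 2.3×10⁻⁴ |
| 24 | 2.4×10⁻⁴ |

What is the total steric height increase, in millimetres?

Layer 1 at 23 °C → α = 2.3×10⁻⁴ K⁻¹
Layer 2 at 2.2 °C → α = 0.82×10⁻⁴ K⁻¹
130 × 2.3×10⁻⁴ × 1.5 = 0.04485 m
130–540 m: 410 × 0.87 × 0.82×10⁻⁴ = 0.0292494 m
Δh = 0.04485 + 0.0292494 = 0.0740994 m ≈ 74.1 mm

about 74.1 mm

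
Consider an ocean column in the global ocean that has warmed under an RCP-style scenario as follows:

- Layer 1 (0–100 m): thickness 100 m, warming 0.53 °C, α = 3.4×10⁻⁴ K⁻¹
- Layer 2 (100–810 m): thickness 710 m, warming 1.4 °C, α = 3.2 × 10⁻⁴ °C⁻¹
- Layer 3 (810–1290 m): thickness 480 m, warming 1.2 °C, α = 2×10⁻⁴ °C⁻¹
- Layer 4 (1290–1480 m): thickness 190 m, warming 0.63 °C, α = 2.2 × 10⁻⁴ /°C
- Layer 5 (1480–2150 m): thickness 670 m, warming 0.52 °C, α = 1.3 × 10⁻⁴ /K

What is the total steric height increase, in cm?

0–100 m: 3.4×10⁻⁴ × 100 × 0.53 = 0.01802 m
Layer 2: 1.4 × 710 × 3.2×10⁻⁴ = 0.31808 m
Layer 3: 480 × 2×10⁻⁴ × 1.2 = 0.11520 m
Layer 4: 190 × 0.63 × 2.2×10⁻⁴ = 0.026334 m
1480–2150 m: 670 × 0.52 × 1.3×10⁻⁴ = 0.045292 m
Δh = 0.01802 + 0.31808 + 0.11520 + 0.026334 + 0.045292 = 0.522926 m

about 52.3 cm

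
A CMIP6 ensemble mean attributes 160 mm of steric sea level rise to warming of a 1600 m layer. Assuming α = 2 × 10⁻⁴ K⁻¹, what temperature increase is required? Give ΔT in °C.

about 0.500 °C

ΔT = Δh/(αH) = 0.16 / (2×10⁻⁴ × 1600) = 0.5000 °C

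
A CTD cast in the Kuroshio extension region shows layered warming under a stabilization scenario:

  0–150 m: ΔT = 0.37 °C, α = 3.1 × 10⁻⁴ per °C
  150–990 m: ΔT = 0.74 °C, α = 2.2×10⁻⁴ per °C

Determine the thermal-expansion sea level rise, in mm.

150 mm of thermosteric rise

150 × 0.37 × 3.1×10⁻⁴ = 0.017205 m
840 × 0.74 × 2.2×10⁻⁴ = 0.136752 m
Δh = 0.017205 + 0.136752 = 0.153957 m ≈ 150 mm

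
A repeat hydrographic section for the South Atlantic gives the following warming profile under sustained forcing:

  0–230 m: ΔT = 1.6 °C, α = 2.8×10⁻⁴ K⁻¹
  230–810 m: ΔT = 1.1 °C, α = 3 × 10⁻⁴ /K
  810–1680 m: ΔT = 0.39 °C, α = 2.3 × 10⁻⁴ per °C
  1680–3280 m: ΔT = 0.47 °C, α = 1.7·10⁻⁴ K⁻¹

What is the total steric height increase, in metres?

Δh = 0.50 m

230 × 2.8×10⁻⁴ × 1.6 = 0.10304 m
Layer 2: 580 × 3×10⁻⁴ × 1.1 = 0.19140 m
Layer 3: 2.3×10⁻⁴ × 870 × 0.39 = 0.078039 m
1680–3280 m: 1.7×10⁻⁴ × 1600 × 0.47 = 0.12784 m
Δh = 0.10304 + 0.19140 + 0.078039 + 0.12784 = 0.500319 m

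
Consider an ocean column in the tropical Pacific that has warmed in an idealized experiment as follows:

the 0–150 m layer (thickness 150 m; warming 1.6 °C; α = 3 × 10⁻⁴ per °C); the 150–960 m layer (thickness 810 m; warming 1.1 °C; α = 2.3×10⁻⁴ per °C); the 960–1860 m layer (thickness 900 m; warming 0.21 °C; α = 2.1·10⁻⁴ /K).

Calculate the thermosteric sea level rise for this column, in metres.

0.317 m of thermosteric rise

0–150 m: 1.6 × 3×10⁻⁴ × 150 = 0.07200 m
150–960 m: 1.1 × 810 × 2.3×10⁻⁴ = 0.20493 m
960–1860 m: 2.1×10⁻⁴ × 0.21 × 900 = 0.03969 m
Δh = 0.07200 + 0.20493 + 0.03969 = 0.31662 m ≈ 0.317 m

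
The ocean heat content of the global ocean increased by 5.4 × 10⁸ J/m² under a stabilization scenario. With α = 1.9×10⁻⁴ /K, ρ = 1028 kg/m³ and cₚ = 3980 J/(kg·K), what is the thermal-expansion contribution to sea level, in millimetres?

25.1 mm of thermosteric rise

Δh = αQ/(ρcₚ) = 1.9×10⁻⁴ × 5.4×10⁸ / (1028 × 3980) ≈ 0.025077 m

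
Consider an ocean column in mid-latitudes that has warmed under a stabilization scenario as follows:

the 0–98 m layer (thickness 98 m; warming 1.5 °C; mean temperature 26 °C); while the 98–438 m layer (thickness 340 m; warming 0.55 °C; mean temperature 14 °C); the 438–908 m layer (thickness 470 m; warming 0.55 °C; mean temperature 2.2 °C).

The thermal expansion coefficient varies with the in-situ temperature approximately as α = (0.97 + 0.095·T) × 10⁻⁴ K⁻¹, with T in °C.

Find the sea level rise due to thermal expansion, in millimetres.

about 124 mm

Layer 1: α = (0.97 + 0.095×26)×10⁻⁴ = 3.44×10⁻⁴ K⁻¹
Layer 2: α = (0.97 + 0.095×14)×10⁻⁴ = 2.3×10⁻⁴ K⁻¹
Layer 3: α = (0.97 + 0.095×2.2)×10⁻⁴ = 1.179×10⁻⁴ K⁻¹
1.5 × 3.44×10⁻⁴ × 98 = 0.050568 m
98–438 m: 0.55 × 340 × 2.3×10⁻⁴ = 0.04301 m
Layer 3: 0.55 × 470 × 1.179×10⁻⁴ = 0.03047715 m
Δh = 0.050568 + 0.04301 + 0.03047715 = 0.12405515 m ≈ 124 mm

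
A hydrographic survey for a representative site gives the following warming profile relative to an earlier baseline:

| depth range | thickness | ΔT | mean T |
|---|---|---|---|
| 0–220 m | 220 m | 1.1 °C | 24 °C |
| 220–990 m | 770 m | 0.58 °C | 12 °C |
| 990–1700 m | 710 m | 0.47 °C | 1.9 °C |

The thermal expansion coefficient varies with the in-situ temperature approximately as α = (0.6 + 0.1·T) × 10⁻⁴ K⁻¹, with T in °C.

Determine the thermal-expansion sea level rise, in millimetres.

179 mm

Layer 1: α = (0.6 + 0.1×24)×10⁻⁴ = 3×10⁻⁴ K⁻¹
Layer 2: α = (0.6 + 0.1×12)×10⁻⁴ = 1.8×10⁻⁴ K⁻¹
Layer 3: α = (0.6 + 0.1×1.9)×10⁻⁴ = 0.79×10⁻⁴ K⁻¹
Layer 1: 1.1 × 3×10⁻⁴ × 220 = 0.07260 m
Layer 2: 0.58 × 1.8×10⁻⁴ × 770 = 0.080388 m
0.79×10⁻⁴ × 0.47 × 710 = 0.0263623 m
Δh = 0.07260 + 0.080388 + 0.0263623 = 0.1793503 m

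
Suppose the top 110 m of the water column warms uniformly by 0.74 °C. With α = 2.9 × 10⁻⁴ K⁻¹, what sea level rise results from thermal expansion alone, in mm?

23.6 mm

Δh = αΔT·H = 2.9×10⁻⁴ × 0.74 × 110 = 0.023606 m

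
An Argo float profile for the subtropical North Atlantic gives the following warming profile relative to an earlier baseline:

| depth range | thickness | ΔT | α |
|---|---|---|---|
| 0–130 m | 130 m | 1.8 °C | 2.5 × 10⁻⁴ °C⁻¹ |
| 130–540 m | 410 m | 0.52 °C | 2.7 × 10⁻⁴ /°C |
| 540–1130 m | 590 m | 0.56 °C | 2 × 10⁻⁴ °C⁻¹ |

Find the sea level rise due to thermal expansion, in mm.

0–130 m: 130 × 2.5×10⁻⁴ × 1.8 = 0.05850 m
130–540 m: 2.7×10⁻⁴ × 0.52 × 410 = 0.057564 m
540–1130 m: 590 × 0.56 × 2×10⁻⁴ = 0.06608 m
Δh = 0.05850 + 0.057564 + 0.06608 = 0.182144 m ≈ 182 mm

Δh ≈ 182 mm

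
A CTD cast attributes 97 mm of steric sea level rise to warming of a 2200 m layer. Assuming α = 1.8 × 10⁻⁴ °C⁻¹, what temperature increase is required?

ΔT = Δh/(αH) = 0.097 / (1.8×10⁻⁴ × 2200) ≈ 0.2449 °C

about 0.245 °C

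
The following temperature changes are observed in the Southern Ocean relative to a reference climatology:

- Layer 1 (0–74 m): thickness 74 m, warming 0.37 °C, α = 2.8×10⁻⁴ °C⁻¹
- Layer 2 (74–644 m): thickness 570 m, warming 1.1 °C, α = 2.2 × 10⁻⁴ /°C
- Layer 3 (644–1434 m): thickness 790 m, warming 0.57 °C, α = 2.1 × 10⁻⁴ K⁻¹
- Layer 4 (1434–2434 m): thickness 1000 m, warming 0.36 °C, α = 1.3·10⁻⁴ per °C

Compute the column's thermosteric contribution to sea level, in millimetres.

0–74 m: 0.37 × 2.8×10⁻⁴ × 74 = 0.0076664 m
1.1 × 570 × 2.2×10⁻⁴ = 0.13794 m
644–1434 m: 2.1×10⁻⁴ × 790 × 0.57 = 0.094563 m
1434–2434 m: 1000 × 0.36 × 1.3×10⁻⁴ = 0.04680 m
Δh = 0.0076664 + 0.13794 + 0.094563 + 0.04680 = 0.2869694 m

287 mm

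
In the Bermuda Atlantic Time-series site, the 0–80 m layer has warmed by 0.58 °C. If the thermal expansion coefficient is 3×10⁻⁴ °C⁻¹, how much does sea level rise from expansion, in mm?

Δh = αΔT·H = 3×10⁻⁴ × 0.58 × 80 = 0.01392 m

Δh ≈ 13.9 mm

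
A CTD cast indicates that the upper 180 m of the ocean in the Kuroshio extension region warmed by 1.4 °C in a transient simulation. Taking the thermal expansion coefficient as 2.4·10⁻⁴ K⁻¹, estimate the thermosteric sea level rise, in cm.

about 6.05 cm

Δh = αΔT·H = 2.4×10⁻⁴ × 1.4 × 180 = 0.06048 m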